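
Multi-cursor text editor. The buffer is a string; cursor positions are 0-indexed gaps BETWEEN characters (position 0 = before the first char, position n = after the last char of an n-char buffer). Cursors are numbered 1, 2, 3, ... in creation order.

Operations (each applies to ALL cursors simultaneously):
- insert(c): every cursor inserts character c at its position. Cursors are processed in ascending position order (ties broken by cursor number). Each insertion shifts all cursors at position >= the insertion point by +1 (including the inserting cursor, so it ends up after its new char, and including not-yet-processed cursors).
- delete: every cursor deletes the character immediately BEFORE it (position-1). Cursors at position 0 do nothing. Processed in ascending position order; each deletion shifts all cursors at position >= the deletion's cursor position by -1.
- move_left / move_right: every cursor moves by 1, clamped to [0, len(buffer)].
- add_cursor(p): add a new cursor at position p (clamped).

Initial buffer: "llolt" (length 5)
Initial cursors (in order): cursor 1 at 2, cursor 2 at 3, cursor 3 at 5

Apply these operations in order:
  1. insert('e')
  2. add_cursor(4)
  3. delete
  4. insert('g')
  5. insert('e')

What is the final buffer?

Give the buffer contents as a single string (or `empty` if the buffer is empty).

Answer: llgggeeeltge

Derivation:
After op 1 (insert('e')): buffer="lleoelte" (len 8), cursors c1@3 c2@5 c3@8, authorship ..1.2..3
After op 2 (add_cursor(4)): buffer="lleoelte" (len 8), cursors c1@3 c4@4 c2@5 c3@8, authorship ..1.2..3
After op 3 (delete): buffer="lllt" (len 4), cursors c1@2 c2@2 c4@2 c3@4, authorship ....
After op 4 (insert('g')): buffer="llgggltg" (len 8), cursors c1@5 c2@5 c4@5 c3@8, authorship ..124..3
After op 5 (insert('e')): buffer="llgggeeeltge" (len 12), cursors c1@8 c2@8 c4@8 c3@12, authorship ..124124..33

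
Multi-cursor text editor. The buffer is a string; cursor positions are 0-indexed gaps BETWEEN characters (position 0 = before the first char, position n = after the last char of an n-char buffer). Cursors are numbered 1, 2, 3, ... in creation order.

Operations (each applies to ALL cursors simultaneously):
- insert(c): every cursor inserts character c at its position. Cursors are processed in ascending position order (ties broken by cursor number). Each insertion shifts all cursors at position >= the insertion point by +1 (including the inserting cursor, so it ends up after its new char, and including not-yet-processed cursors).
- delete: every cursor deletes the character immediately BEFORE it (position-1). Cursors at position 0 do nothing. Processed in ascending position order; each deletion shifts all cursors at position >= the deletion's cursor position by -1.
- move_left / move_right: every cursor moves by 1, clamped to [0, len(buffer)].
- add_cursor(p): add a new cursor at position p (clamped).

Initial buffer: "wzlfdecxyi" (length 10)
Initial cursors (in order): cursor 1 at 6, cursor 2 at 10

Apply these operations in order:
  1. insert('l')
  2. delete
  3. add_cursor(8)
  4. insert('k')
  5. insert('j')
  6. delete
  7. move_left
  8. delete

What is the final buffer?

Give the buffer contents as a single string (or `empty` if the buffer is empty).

After op 1 (insert('l')): buffer="wzlfdelcxyil" (len 12), cursors c1@7 c2@12, authorship ......1....2
After op 2 (delete): buffer="wzlfdecxyi" (len 10), cursors c1@6 c2@10, authorship ..........
After op 3 (add_cursor(8)): buffer="wzlfdecxyi" (len 10), cursors c1@6 c3@8 c2@10, authorship ..........
After op 4 (insert('k')): buffer="wzlfdekcxkyik" (len 13), cursors c1@7 c3@10 c2@13, authorship ......1..3..2
After op 5 (insert('j')): buffer="wzlfdekjcxkjyikj" (len 16), cursors c1@8 c3@12 c2@16, authorship ......11..33..22
After op 6 (delete): buffer="wzlfdekcxkyik" (len 13), cursors c1@7 c3@10 c2@13, authorship ......1..3..2
After op 7 (move_left): buffer="wzlfdekcxkyik" (len 13), cursors c1@6 c3@9 c2@12, authorship ......1..3..2
After op 8 (delete): buffer="wzlfdkckyk" (len 10), cursors c1@5 c3@7 c2@9, authorship .....1.3.2

Answer: wzlfdkckyk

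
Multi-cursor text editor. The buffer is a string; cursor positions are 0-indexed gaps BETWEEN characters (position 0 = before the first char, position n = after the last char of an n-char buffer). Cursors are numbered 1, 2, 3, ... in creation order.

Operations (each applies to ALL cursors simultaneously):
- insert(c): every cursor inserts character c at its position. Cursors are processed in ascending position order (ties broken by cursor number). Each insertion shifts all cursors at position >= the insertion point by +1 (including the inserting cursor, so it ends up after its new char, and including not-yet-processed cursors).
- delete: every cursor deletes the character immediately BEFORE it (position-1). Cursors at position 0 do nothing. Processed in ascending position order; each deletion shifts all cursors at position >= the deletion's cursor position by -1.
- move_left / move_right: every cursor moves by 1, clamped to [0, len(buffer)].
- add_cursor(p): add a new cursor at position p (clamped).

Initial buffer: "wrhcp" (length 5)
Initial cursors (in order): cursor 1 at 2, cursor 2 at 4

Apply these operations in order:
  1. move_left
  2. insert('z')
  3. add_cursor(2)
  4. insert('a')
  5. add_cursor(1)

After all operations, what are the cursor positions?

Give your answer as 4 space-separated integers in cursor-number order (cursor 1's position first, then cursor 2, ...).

Answer: 4 8 4 1

Derivation:
After op 1 (move_left): buffer="wrhcp" (len 5), cursors c1@1 c2@3, authorship .....
After op 2 (insert('z')): buffer="wzrhzcp" (len 7), cursors c1@2 c2@5, authorship .1..2..
After op 3 (add_cursor(2)): buffer="wzrhzcp" (len 7), cursors c1@2 c3@2 c2@5, authorship .1..2..
After op 4 (insert('a')): buffer="wzaarhzacp" (len 10), cursors c1@4 c3@4 c2@8, authorship .113..22..
After op 5 (add_cursor(1)): buffer="wzaarhzacp" (len 10), cursors c4@1 c1@4 c3@4 c2@8, authorship .113..22..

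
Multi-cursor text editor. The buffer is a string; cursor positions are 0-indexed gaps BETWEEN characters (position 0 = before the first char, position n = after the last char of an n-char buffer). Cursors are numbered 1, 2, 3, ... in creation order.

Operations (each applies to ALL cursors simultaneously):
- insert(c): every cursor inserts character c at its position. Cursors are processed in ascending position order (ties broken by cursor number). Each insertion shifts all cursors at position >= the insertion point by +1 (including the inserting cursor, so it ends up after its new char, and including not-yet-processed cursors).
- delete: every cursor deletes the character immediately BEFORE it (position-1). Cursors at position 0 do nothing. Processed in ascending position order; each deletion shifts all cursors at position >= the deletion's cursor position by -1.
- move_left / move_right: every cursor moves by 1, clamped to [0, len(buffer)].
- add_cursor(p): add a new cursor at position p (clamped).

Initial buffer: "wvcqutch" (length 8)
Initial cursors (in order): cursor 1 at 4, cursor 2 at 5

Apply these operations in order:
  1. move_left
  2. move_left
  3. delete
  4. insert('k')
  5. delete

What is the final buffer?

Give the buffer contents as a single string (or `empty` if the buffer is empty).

Answer: wqutch

Derivation:
After op 1 (move_left): buffer="wvcqutch" (len 8), cursors c1@3 c2@4, authorship ........
After op 2 (move_left): buffer="wvcqutch" (len 8), cursors c1@2 c2@3, authorship ........
After op 3 (delete): buffer="wqutch" (len 6), cursors c1@1 c2@1, authorship ......
After op 4 (insert('k')): buffer="wkkqutch" (len 8), cursors c1@3 c2@3, authorship .12.....
After op 5 (delete): buffer="wqutch" (len 6), cursors c1@1 c2@1, authorship ......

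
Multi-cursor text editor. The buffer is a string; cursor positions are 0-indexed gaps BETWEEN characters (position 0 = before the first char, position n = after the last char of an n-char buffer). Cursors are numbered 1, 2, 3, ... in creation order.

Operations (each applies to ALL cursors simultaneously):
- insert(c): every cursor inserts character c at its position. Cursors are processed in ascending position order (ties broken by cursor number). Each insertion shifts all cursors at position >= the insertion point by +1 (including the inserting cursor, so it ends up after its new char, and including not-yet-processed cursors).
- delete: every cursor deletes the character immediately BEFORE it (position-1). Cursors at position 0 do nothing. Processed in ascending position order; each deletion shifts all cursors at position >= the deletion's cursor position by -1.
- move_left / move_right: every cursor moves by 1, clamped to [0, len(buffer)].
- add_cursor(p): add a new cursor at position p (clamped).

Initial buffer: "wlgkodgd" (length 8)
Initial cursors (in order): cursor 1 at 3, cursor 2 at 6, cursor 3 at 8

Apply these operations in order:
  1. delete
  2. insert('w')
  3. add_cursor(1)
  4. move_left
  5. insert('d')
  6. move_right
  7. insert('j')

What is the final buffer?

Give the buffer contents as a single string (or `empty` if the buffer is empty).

After op 1 (delete): buffer="wlkog" (len 5), cursors c1@2 c2@4 c3@5, authorship .....
After op 2 (insert('w')): buffer="wlwkowgw" (len 8), cursors c1@3 c2@6 c3@8, authorship ..1..2.3
After op 3 (add_cursor(1)): buffer="wlwkowgw" (len 8), cursors c4@1 c1@3 c2@6 c3@8, authorship ..1..2.3
After op 4 (move_left): buffer="wlwkowgw" (len 8), cursors c4@0 c1@2 c2@5 c3@7, authorship ..1..2.3
After op 5 (insert('d')): buffer="dwldwkodwgdw" (len 12), cursors c4@1 c1@4 c2@8 c3@11, authorship 4..11..22.33
After op 6 (move_right): buffer="dwldwkodwgdw" (len 12), cursors c4@2 c1@5 c2@9 c3@12, authorship 4..11..22.33
After op 7 (insert('j')): buffer="dwjldwjkodwjgdwj" (len 16), cursors c4@3 c1@7 c2@12 c3@16, authorship 4.4.111..222.333

Answer: dwjldwjkodwjgdwj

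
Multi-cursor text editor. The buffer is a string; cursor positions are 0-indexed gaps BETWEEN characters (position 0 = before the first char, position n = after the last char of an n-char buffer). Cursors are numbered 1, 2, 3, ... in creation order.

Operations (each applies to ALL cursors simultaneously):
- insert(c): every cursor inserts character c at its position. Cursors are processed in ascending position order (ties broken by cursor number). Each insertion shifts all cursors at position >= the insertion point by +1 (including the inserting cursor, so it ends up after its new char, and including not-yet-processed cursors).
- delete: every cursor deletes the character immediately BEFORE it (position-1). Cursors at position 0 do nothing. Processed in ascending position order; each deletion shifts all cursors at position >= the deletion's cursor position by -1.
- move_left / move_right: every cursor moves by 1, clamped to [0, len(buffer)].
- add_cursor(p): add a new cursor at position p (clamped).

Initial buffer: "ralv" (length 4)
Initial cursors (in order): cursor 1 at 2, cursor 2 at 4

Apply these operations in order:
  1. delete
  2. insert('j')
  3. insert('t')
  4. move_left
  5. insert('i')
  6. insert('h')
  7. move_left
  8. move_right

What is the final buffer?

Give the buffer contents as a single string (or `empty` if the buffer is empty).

After op 1 (delete): buffer="rl" (len 2), cursors c1@1 c2@2, authorship ..
After op 2 (insert('j')): buffer="rjlj" (len 4), cursors c1@2 c2@4, authorship .1.2
After op 3 (insert('t')): buffer="rjtljt" (len 6), cursors c1@3 c2@6, authorship .11.22
After op 4 (move_left): buffer="rjtljt" (len 6), cursors c1@2 c2@5, authorship .11.22
After op 5 (insert('i')): buffer="rjitljit" (len 8), cursors c1@3 c2@7, authorship .111.222
After op 6 (insert('h')): buffer="rjihtljiht" (len 10), cursors c1@4 c2@9, authorship .1111.2222
After op 7 (move_left): buffer="rjihtljiht" (len 10), cursors c1@3 c2@8, authorship .1111.2222
After op 8 (move_right): buffer="rjihtljiht" (len 10), cursors c1@4 c2@9, authorship .1111.2222

Answer: rjihtljiht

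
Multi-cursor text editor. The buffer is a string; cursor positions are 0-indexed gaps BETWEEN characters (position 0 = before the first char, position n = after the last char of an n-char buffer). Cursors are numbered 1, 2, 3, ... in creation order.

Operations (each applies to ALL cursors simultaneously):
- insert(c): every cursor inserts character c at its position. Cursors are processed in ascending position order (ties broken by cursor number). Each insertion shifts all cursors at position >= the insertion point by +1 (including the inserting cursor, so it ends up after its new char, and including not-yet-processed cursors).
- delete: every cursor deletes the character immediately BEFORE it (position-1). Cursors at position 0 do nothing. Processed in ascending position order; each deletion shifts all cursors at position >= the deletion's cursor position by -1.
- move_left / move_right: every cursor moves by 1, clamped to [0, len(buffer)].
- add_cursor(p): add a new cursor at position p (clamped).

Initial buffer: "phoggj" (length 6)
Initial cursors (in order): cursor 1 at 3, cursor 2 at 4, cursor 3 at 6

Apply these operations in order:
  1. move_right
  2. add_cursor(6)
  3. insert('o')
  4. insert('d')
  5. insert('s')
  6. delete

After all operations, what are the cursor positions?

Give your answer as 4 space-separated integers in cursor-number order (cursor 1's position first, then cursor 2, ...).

After op 1 (move_right): buffer="phoggj" (len 6), cursors c1@4 c2@5 c3@6, authorship ......
After op 2 (add_cursor(6)): buffer="phoggj" (len 6), cursors c1@4 c2@5 c3@6 c4@6, authorship ......
After op 3 (insert('o')): buffer="phogogojoo" (len 10), cursors c1@5 c2@7 c3@10 c4@10, authorship ....1.2.34
After op 4 (insert('d')): buffer="phogodgodjoodd" (len 14), cursors c1@6 c2@9 c3@14 c4@14, authorship ....11.22.3434
After op 5 (insert('s')): buffer="phogodsgodsjooddss" (len 18), cursors c1@7 c2@11 c3@18 c4@18, authorship ....111.222.343434
After op 6 (delete): buffer="phogodgodjoodd" (len 14), cursors c1@6 c2@9 c3@14 c4@14, authorship ....11.22.3434

Answer: 6 9 14 14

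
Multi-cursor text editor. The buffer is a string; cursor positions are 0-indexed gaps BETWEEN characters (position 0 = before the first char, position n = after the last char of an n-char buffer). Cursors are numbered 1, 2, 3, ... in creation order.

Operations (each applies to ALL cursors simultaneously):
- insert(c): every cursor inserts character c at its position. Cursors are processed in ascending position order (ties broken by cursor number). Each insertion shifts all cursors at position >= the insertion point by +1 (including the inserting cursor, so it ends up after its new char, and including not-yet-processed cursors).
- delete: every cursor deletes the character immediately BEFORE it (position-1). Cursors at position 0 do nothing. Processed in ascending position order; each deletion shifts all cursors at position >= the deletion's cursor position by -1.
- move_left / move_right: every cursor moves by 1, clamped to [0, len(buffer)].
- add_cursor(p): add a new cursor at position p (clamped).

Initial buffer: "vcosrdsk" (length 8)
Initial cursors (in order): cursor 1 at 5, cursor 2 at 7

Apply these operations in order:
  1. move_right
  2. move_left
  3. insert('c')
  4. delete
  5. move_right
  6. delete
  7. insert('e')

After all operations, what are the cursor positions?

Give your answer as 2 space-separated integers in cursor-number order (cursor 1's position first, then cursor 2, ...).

Answer: 6 8

Derivation:
After op 1 (move_right): buffer="vcosrdsk" (len 8), cursors c1@6 c2@8, authorship ........
After op 2 (move_left): buffer="vcosrdsk" (len 8), cursors c1@5 c2@7, authorship ........
After op 3 (insert('c')): buffer="vcosrcdsck" (len 10), cursors c1@6 c2@9, authorship .....1..2.
After op 4 (delete): buffer="vcosrdsk" (len 8), cursors c1@5 c2@7, authorship ........
After op 5 (move_right): buffer="vcosrdsk" (len 8), cursors c1@6 c2@8, authorship ........
After op 6 (delete): buffer="vcosrs" (len 6), cursors c1@5 c2@6, authorship ......
After op 7 (insert('e')): buffer="vcosrese" (len 8), cursors c1@6 c2@8, authorship .....1.2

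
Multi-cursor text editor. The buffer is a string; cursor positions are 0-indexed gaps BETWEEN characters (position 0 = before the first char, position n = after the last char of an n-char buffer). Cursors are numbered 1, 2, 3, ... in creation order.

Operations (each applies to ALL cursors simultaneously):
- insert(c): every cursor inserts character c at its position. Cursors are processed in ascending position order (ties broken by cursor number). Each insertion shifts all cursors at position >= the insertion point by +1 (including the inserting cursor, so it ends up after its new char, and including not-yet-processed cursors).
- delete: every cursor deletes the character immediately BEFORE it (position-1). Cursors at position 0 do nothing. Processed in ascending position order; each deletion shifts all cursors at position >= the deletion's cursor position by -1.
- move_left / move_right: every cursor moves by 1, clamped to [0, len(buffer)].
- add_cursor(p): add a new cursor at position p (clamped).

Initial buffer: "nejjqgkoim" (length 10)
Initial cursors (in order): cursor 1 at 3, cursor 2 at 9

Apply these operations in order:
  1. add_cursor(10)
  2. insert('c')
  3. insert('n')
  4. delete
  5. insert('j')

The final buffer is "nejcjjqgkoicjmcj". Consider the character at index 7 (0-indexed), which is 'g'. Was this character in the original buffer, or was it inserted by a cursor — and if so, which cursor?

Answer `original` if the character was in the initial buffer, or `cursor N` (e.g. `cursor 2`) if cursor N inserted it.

After op 1 (add_cursor(10)): buffer="nejjqgkoim" (len 10), cursors c1@3 c2@9 c3@10, authorship ..........
After op 2 (insert('c')): buffer="nejcjqgkoicmc" (len 13), cursors c1@4 c2@11 c3@13, authorship ...1......2.3
After op 3 (insert('n')): buffer="nejcnjqgkoicnmcn" (len 16), cursors c1@5 c2@13 c3@16, authorship ...11......22.33
After op 4 (delete): buffer="nejcjqgkoicmc" (len 13), cursors c1@4 c2@11 c3@13, authorship ...1......2.3
After op 5 (insert('j')): buffer="nejcjjqgkoicjmcj" (len 16), cursors c1@5 c2@13 c3@16, authorship ...11......22.33
Authorship (.=original, N=cursor N): . . . 1 1 . . . . . . 2 2 . 3 3
Index 7: author = original

Answer: original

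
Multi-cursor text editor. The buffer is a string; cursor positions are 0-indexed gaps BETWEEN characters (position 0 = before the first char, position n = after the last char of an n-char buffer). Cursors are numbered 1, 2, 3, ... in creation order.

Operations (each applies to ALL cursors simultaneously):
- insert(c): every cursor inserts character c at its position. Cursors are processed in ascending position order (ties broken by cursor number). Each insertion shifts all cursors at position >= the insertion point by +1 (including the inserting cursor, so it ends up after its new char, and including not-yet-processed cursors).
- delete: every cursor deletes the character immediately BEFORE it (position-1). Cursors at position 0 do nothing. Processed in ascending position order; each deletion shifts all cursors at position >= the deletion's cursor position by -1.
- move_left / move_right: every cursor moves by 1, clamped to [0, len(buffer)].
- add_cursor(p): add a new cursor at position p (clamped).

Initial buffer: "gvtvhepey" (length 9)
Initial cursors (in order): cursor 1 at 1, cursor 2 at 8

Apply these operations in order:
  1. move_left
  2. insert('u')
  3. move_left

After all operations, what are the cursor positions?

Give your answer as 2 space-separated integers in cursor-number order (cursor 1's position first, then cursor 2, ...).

After op 1 (move_left): buffer="gvtvhepey" (len 9), cursors c1@0 c2@7, authorship .........
After op 2 (insert('u')): buffer="ugvtvhepuey" (len 11), cursors c1@1 c2@9, authorship 1.......2..
After op 3 (move_left): buffer="ugvtvhepuey" (len 11), cursors c1@0 c2@8, authorship 1.......2..

Answer: 0 8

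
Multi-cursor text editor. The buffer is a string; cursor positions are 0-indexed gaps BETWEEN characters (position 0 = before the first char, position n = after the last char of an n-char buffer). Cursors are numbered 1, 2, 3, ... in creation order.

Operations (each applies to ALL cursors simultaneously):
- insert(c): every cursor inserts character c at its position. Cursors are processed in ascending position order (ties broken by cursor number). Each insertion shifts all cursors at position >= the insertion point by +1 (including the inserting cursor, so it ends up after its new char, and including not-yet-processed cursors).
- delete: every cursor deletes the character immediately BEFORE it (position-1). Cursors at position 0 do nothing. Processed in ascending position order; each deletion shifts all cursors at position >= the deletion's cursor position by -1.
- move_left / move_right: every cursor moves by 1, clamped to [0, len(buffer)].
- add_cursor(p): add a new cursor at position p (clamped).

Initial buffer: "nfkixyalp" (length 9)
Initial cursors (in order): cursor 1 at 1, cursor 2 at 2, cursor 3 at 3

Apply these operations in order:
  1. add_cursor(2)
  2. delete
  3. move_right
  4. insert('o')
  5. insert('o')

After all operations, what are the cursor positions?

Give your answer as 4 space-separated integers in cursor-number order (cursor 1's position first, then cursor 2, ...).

After op 1 (add_cursor(2)): buffer="nfkixyalp" (len 9), cursors c1@1 c2@2 c4@2 c3@3, authorship .........
After op 2 (delete): buffer="ixyalp" (len 6), cursors c1@0 c2@0 c3@0 c4@0, authorship ......
After op 3 (move_right): buffer="ixyalp" (len 6), cursors c1@1 c2@1 c3@1 c4@1, authorship ......
After op 4 (insert('o')): buffer="iooooxyalp" (len 10), cursors c1@5 c2@5 c3@5 c4@5, authorship .1234.....
After op 5 (insert('o')): buffer="iooooooooxyalp" (len 14), cursors c1@9 c2@9 c3@9 c4@9, authorship .12341234.....

Answer: 9 9 9 9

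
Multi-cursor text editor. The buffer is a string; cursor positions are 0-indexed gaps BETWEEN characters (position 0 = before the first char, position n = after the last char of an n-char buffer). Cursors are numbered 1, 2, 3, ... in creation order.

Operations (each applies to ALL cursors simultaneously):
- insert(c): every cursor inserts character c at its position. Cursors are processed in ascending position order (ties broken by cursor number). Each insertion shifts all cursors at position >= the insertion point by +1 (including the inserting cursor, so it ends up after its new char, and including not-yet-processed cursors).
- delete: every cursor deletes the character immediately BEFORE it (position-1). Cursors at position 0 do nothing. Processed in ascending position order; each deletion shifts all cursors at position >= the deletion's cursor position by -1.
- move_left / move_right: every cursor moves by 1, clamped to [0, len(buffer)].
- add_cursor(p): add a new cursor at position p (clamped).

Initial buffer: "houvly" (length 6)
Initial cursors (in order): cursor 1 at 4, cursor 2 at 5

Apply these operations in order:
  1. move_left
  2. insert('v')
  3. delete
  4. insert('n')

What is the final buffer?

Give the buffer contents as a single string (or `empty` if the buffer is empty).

After op 1 (move_left): buffer="houvly" (len 6), cursors c1@3 c2@4, authorship ......
After op 2 (insert('v')): buffer="houvvvly" (len 8), cursors c1@4 c2@6, authorship ...1.2..
After op 3 (delete): buffer="houvly" (len 6), cursors c1@3 c2@4, authorship ......
After op 4 (insert('n')): buffer="hounvnly" (len 8), cursors c1@4 c2@6, authorship ...1.2..

Answer: hounvnly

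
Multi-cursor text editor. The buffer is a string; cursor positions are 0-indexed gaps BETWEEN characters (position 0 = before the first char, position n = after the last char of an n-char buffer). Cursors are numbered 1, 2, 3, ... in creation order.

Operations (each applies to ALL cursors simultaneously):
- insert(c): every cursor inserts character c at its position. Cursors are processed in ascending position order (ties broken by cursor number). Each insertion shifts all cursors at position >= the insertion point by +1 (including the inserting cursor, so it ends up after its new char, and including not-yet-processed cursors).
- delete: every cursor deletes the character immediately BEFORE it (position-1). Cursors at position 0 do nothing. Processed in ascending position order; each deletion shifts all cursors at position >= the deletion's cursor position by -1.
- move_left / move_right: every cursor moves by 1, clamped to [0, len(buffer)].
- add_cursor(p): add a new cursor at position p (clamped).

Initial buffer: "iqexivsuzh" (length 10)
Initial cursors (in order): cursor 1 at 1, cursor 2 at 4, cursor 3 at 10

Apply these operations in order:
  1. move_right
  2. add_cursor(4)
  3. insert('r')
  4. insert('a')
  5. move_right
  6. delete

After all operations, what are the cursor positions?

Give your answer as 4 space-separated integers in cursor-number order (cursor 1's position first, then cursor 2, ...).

After op 1 (move_right): buffer="iqexivsuzh" (len 10), cursors c1@2 c2@5 c3@10, authorship ..........
After op 2 (add_cursor(4)): buffer="iqexivsuzh" (len 10), cursors c1@2 c4@4 c2@5 c3@10, authorship ..........
After op 3 (insert('r')): buffer="iqrexrirvsuzhr" (len 14), cursors c1@3 c4@6 c2@8 c3@14, authorship ..1..4.2.....3
After op 4 (insert('a')): buffer="iqraexrairavsuzhra" (len 18), cursors c1@4 c4@8 c2@11 c3@18, authorship ..11..44.22.....33
After op 5 (move_right): buffer="iqraexrairavsuzhra" (len 18), cursors c1@5 c4@9 c2@12 c3@18, authorship ..11..44.22.....33
After op 6 (delete): buffer="iqraxrarasuzhr" (len 14), cursors c1@4 c4@7 c2@9 c3@14, authorship ..11.4422....3

Answer: 4 9 14 7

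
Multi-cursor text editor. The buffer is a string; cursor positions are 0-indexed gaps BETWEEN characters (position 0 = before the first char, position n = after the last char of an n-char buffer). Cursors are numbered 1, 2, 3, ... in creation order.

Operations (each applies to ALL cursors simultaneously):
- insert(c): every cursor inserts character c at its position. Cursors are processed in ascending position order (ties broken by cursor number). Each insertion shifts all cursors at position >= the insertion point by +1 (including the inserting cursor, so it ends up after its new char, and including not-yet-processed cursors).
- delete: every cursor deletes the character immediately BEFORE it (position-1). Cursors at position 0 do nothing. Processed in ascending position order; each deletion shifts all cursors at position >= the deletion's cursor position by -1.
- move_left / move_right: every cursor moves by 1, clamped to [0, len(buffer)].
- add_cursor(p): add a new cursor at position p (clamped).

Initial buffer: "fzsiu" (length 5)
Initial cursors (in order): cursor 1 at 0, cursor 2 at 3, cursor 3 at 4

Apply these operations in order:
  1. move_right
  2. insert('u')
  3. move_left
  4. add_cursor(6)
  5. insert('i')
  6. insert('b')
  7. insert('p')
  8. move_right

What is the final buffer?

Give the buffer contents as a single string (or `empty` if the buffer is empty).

Answer: fibpuzsiibpuibpuibpu

Derivation:
After op 1 (move_right): buffer="fzsiu" (len 5), cursors c1@1 c2@4 c3@5, authorship .....
After op 2 (insert('u')): buffer="fuzsiuuu" (len 8), cursors c1@2 c2@6 c3@8, authorship .1...2.3
After op 3 (move_left): buffer="fuzsiuuu" (len 8), cursors c1@1 c2@5 c3@7, authorship .1...2.3
After op 4 (add_cursor(6)): buffer="fuzsiuuu" (len 8), cursors c1@1 c2@5 c4@6 c3@7, authorship .1...2.3
After op 5 (insert('i')): buffer="fiuzsiiuiuiu" (len 12), cursors c1@2 c2@7 c4@9 c3@11, authorship .11...224.33
After op 6 (insert('b')): buffer="fibuzsiibuibuibu" (len 16), cursors c1@3 c2@9 c4@12 c3@15, authorship .111...22244.333
After op 7 (insert('p')): buffer="fibpuzsiibpuibpuibpu" (len 20), cursors c1@4 c2@11 c4@15 c3@19, authorship .1111...2222444.3333
After op 8 (move_right): buffer="fibpuzsiibpuibpuibpu" (len 20), cursors c1@5 c2@12 c4@16 c3@20, authorship .1111...2222444.3333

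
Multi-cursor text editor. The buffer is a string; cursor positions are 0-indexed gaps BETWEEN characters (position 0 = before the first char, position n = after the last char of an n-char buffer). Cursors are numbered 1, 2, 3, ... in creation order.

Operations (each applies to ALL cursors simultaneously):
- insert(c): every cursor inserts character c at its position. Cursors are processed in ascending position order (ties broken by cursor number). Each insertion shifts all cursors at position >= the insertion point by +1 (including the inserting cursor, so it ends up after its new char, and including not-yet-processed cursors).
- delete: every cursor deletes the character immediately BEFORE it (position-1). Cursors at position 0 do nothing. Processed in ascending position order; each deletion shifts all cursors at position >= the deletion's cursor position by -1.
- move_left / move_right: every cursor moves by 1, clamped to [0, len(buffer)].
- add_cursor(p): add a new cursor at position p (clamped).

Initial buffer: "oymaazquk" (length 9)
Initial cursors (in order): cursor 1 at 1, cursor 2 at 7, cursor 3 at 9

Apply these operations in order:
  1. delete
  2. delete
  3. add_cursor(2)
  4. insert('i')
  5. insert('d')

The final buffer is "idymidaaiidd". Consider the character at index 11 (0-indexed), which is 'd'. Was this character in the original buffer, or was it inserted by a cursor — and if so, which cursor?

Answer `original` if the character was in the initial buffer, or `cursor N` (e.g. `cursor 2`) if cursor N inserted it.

After op 1 (delete): buffer="ymaazu" (len 6), cursors c1@0 c2@5 c3@6, authorship ......
After op 2 (delete): buffer="ymaa" (len 4), cursors c1@0 c2@4 c3@4, authorship ....
After op 3 (add_cursor(2)): buffer="ymaa" (len 4), cursors c1@0 c4@2 c2@4 c3@4, authorship ....
After op 4 (insert('i')): buffer="iymiaaii" (len 8), cursors c1@1 c4@4 c2@8 c3@8, authorship 1..4..23
After op 5 (insert('d')): buffer="idymidaaiidd" (len 12), cursors c1@2 c4@6 c2@12 c3@12, authorship 11..44..2323
Authorship (.=original, N=cursor N): 1 1 . . 4 4 . . 2 3 2 3
Index 11: author = 3

Answer: cursor 3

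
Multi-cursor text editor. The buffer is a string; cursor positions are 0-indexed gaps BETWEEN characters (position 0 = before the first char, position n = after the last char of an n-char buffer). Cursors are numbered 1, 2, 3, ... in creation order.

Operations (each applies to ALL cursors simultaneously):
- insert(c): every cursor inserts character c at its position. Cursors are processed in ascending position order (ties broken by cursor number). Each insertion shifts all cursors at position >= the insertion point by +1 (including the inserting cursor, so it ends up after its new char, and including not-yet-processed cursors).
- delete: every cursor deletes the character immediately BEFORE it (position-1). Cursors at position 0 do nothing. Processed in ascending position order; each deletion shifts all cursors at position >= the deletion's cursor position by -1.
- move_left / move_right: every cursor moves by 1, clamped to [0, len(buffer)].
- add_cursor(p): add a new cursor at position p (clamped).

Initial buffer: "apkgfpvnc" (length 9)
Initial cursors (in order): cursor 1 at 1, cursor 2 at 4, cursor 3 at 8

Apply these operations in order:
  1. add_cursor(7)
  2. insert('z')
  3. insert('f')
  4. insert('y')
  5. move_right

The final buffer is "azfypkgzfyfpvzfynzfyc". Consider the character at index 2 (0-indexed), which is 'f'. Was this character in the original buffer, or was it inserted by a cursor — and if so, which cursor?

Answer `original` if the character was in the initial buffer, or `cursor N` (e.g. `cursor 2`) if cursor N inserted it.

After op 1 (add_cursor(7)): buffer="apkgfpvnc" (len 9), cursors c1@1 c2@4 c4@7 c3@8, authorship .........
After op 2 (insert('z')): buffer="azpkgzfpvznzc" (len 13), cursors c1@2 c2@6 c4@10 c3@12, authorship .1...2...4.3.
After op 3 (insert('f')): buffer="azfpkgzffpvzfnzfc" (len 17), cursors c1@3 c2@8 c4@13 c3@16, authorship .11...22...44.33.
After op 4 (insert('y')): buffer="azfypkgzfyfpvzfynzfyc" (len 21), cursors c1@4 c2@10 c4@16 c3@20, authorship .111...222...444.333.
After op 5 (move_right): buffer="azfypkgzfyfpvzfynzfyc" (len 21), cursors c1@5 c2@11 c4@17 c3@21, authorship .111...222...444.333.
Authorship (.=original, N=cursor N): . 1 1 1 . . . 2 2 2 . . . 4 4 4 . 3 3 3 .
Index 2: author = 1

Answer: cursor 1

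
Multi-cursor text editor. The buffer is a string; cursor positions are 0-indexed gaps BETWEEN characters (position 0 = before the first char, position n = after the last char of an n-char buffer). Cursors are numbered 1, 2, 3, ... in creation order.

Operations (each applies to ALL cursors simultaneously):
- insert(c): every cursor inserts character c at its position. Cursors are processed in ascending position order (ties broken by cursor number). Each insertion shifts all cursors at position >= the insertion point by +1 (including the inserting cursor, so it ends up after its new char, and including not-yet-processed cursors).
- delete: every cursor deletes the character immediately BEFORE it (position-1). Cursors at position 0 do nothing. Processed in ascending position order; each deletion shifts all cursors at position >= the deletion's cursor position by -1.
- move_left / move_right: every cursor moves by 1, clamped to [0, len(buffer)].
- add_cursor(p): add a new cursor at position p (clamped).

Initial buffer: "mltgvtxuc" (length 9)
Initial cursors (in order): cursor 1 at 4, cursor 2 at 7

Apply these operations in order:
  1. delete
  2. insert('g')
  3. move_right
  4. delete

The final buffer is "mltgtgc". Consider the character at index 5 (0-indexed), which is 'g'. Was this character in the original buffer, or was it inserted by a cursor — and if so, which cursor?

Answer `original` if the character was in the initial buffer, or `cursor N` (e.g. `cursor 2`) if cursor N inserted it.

Answer: cursor 2

Derivation:
After op 1 (delete): buffer="mltvtuc" (len 7), cursors c1@3 c2@5, authorship .......
After op 2 (insert('g')): buffer="mltgvtguc" (len 9), cursors c1@4 c2@7, authorship ...1..2..
After op 3 (move_right): buffer="mltgvtguc" (len 9), cursors c1@5 c2@8, authorship ...1..2..
After op 4 (delete): buffer="mltgtgc" (len 7), cursors c1@4 c2@6, authorship ...1.2.
Authorship (.=original, N=cursor N): . . . 1 . 2 .
Index 5: author = 2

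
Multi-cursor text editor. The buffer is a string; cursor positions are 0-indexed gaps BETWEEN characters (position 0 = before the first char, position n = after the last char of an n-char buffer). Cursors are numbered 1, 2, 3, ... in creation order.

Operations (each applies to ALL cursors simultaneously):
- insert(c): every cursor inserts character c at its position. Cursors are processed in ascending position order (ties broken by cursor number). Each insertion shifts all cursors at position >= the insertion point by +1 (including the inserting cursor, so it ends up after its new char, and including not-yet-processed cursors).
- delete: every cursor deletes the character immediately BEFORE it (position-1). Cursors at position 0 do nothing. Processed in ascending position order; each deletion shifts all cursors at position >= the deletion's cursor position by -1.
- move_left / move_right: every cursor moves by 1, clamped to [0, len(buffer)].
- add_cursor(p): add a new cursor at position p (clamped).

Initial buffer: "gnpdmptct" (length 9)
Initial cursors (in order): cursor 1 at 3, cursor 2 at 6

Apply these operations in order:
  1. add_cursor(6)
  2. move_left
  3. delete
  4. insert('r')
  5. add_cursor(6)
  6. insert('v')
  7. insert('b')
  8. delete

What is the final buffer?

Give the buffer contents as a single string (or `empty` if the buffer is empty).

Answer: grvprrvvpvtct

Derivation:
After op 1 (add_cursor(6)): buffer="gnpdmptct" (len 9), cursors c1@3 c2@6 c3@6, authorship .........
After op 2 (move_left): buffer="gnpdmptct" (len 9), cursors c1@2 c2@5 c3@5, authorship .........
After op 3 (delete): buffer="gpptct" (len 6), cursors c1@1 c2@2 c3@2, authorship ......
After op 4 (insert('r')): buffer="grprrptct" (len 9), cursors c1@2 c2@5 c3@5, authorship .1.23....
After op 5 (add_cursor(6)): buffer="grprrptct" (len 9), cursors c1@2 c2@5 c3@5 c4@6, authorship .1.23....
After op 6 (insert('v')): buffer="grvprrvvpvtct" (len 13), cursors c1@3 c2@8 c3@8 c4@10, authorship .11.2323.4...
After op 7 (insert('b')): buffer="grvbprrvvbbpvbtct" (len 17), cursors c1@4 c2@11 c3@11 c4@14, authorship .111.232323.44...
After op 8 (delete): buffer="grvprrvvpvtct" (len 13), cursors c1@3 c2@8 c3@8 c4@10, authorship .11.2323.4...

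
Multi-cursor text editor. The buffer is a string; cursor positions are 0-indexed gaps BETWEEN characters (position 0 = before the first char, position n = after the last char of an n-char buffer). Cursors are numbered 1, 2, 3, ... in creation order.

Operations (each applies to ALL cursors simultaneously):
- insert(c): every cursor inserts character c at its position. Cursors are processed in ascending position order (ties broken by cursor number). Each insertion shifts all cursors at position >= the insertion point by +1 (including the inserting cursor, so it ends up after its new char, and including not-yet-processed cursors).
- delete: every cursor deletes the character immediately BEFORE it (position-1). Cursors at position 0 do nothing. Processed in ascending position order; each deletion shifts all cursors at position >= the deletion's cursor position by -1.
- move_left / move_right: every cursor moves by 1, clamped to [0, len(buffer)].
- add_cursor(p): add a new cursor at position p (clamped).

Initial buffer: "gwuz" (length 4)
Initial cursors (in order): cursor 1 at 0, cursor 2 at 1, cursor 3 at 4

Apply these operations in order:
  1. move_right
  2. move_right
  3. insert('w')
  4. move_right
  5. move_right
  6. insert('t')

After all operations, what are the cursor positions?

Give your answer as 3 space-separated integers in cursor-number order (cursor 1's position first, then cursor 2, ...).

Answer: 6 10 10

Derivation:
After op 1 (move_right): buffer="gwuz" (len 4), cursors c1@1 c2@2 c3@4, authorship ....
After op 2 (move_right): buffer="gwuz" (len 4), cursors c1@2 c2@3 c3@4, authorship ....
After op 3 (insert('w')): buffer="gwwuwzw" (len 7), cursors c1@3 c2@5 c3@7, authorship ..1.2.3
After op 4 (move_right): buffer="gwwuwzw" (len 7), cursors c1@4 c2@6 c3@7, authorship ..1.2.3
After op 5 (move_right): buffer="gwwuwzw" (len 7), cursors c1@5 c2@7 c3@7, authorship ..1.2.3
After op 6 (insert('t')): buffer="gwwuwtzwtt" (len 10), cursors c1@6 c2@10 c3@10, authorship ..1.21.323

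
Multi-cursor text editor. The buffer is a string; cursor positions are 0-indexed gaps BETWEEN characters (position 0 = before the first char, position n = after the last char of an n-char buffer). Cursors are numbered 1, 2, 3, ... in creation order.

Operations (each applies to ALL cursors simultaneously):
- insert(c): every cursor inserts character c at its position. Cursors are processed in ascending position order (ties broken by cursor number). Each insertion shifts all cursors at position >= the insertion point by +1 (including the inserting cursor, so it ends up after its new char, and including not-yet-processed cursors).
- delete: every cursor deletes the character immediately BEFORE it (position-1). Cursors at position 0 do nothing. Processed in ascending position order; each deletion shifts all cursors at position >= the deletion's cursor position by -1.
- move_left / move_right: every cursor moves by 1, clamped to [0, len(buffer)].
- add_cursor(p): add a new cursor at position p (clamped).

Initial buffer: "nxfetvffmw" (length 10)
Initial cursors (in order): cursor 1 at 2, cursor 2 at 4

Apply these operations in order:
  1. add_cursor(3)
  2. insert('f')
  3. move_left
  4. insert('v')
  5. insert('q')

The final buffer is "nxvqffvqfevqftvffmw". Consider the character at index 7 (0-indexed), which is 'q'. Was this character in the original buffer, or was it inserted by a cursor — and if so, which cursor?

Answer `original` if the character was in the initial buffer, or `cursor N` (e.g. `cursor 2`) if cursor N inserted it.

After op 1 (add_cursor(3)): buffer="nxfetvffmw" (len 10), cursors c1@2 c3@3 c2@4, authorship ..........
After op 2 (insert('f')): buffer="nxfffeftvffmw" (len 13), cursors c1@3 c3@5 c2@7, authorship ..1.3.2......
After op 3 (move_left): buffer="nxfffeftvffmw" (len 13), cursors c1@2 c3@4 c2@6, authorship ..1.3.2......
After op 4 (insert('v')): buffer="nxvffvfevftvffmw" (len 16), cursors c1@3 c3@6 c2@9, authorship ..11.33.22......
After op 5 (insert('q')): buffer="nxvqffvqfevqftvffmw" (len 19), cursors c1@4 c3@8 c2@12, authorship ..111.333.222......
Authorship (.=original, N=cursor N): . . 1 1 1 . 3 3 3 . 2 2 2 . . . . . .
Index 7: author = 3

Answer: cursor 3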